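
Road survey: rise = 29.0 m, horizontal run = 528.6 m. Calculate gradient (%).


Formula: Gradient = rise / run * 100
Gradient = 29.0 / 528.6 * 100 = 5.5%

5.5


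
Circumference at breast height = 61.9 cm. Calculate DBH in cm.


Formula: DBH = C / pi
DBH = 61.9 / pi
pi = 3.14159...
DBH = 19.7 cm

19.7


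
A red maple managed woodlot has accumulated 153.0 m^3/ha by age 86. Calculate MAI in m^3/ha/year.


Formula: MAI = Total Volume / Stand Age
MAI = 153.0 m^3/ha / 86 years
MAI = 1.78 m^3/ha/year

1.78


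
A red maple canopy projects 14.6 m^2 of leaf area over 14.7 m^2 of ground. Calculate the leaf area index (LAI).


Formula: LAI = total leaf area / ground area  (dimensionless)
LAI = 14.6 m^2 / 14.7 m^2
LAI = 0.99

0.99


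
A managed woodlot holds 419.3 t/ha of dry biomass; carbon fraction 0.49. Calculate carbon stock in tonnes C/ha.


Formula: Carbon Stock = Biomass * Carbon Fraction
C = 419.3 t/ha * 0.49
C = 205.5 t C/ha

205.5


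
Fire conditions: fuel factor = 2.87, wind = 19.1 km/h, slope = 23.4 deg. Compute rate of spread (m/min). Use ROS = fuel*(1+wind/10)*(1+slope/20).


Formula: ROS = fuel * (1 + wind/10) * (1 + slope/20)
Wind factor = 1 + 19.1/10 = 2.91
Slope factor = 1 + 23.4/20 = 2.17
ROS = 2.87 * 2.91 * 2.17 = 18.12 m/min

18.12


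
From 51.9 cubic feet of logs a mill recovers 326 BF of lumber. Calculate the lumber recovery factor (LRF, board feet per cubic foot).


Formula: LRF = Lumber Output (BF) / Log Input (ft^3)
LRF = 326 BF / 51.9 ft^3
LRF = 6.28 BF/ft^3

6.28


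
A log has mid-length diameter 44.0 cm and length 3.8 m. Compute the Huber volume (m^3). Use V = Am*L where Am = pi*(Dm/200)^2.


Huber: V = Am * L,  Am = pi*(Dm/200)^2
Am = pi*(44.0/200)^2 = 0.152053 m^2
V = 0.152053*3.8 = 0.5778 m^3

0.5778


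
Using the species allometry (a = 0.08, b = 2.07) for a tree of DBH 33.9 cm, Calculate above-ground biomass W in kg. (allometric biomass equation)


Formula: W = a * DBH^b  (allometric power law)
DBH^b = 33.9^2.07 = 1470.6637
W = 0.08 * 1470.6637 = 117.7 kg

117.7


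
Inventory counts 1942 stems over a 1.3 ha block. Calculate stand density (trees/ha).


Formula: Stand Density = N_trees / Area_ha
Density = 1942 trees / 1.3 ha
Density = 1494 trees/ha

1494


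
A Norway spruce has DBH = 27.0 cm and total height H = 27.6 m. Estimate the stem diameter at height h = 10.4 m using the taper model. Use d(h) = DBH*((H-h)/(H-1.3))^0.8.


Taper: d(h) = DBH * ((H - h) / (H - 1.3))^0.8
Numerator = H - h = 27.6 - 10.4 = 17.2 m
Denominator = H - 1.3 = 27.6 - 1.3 = 26.3 m
Ratio = 17.2 / 26.3 = 0.65399
d = 27.0 * 0.65399^0.8 = 19.2 cm

19.2


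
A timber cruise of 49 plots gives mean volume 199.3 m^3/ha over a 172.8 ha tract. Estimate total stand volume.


Formula: Total Volume = Mean Volume per ha * Total Area
Total Volume = 199.3 m^3/ha * 172.8 ha
Total Volume = 34439 m^3

34439


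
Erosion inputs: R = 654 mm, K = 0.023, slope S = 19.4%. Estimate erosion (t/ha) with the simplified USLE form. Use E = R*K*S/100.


Formula: E = R * K * S / 100  (simplified USLE)
R * K = 654 * 0.023 = 15.042
E = 15.042 * 19.4 / 100 = 2.92 t/ha

2.92


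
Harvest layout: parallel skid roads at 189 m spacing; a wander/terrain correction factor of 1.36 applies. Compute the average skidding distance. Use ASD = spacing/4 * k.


Formula: ASD = (spacing / 4) * correction
Uncorrected distance = spacing / 4 = 189 / 4 = 47.25 m
ASD = 47.25 * 1.36 = 64 m

64


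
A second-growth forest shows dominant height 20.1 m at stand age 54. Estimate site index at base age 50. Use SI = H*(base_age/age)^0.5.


Formula: SI = H_dom * (base_age / age)^0.5
Age ratio = 50 / 54 = 0.92593
sqrt(age_ratio) = 0.96225
SI = 20.1 * 0.96225 = 19.3 m

19.3


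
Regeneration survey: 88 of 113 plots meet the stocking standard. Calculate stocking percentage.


Formula: Stocking % = stocked plots / total plots * 100
Stocking = 88 / 113 * 100
Stocking = 0.7788 * 100 = 77.9%

77.9


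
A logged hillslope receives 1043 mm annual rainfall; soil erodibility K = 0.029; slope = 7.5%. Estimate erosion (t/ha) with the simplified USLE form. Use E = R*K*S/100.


Formula: E = R * K * S / 100  (simplified USLE)
R * K = 1043 * 0.029 = 30.247
E = 30.247 * 7.5 / 100 = 2.27 t/ha

2.27


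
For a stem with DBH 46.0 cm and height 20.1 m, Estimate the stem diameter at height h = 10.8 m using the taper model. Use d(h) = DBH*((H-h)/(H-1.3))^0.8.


Taper: d(h) = DBH * ((H - h) / (H - 1.3))^0.8
Numerator = H - h = 20.1 - 10.8 = 9.3 m
Denominator = H - 1.3 = 20.1 - 1.3 = 18.8 m
Ratio = 9.3 / 18.8 = 0.49468
d = 46.0 * 0.49468^0.8 = 26.2 cm

26.2


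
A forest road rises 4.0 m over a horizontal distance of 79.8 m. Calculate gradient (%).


Formula: Gradient = rise / run * 100
Gradient = 4.0 / 79.8 * 100 = 5.0%

5.0


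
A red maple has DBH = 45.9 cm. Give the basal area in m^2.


Formula: BA = pi * (DBH/2)^2 / 10000  (cm^2 to m^2)
Radius = DBH/2 = 45.9/2 = 22.95 cm
BA = pi * 22.95^2 / 10000
   = 1654.6847 cm^2 / 10000
   = 0.1655 m^2

0.1655


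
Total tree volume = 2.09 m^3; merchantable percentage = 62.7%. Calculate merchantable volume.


Formula: MV = V_total * (merchantable_pct / 100)
Merchantable fraction = 62.7% / 100 = 0.627
MV = 2.09 m^3 * 0.627 = 1.31 m^3

1.31


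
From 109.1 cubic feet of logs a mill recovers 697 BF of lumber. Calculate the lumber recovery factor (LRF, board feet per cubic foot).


Formula: LRF = Lumber Output (BF) / Log Input (ft^3)
LRF = 697 BF / 109.1 ft^3
LRF = 6.39 BF/ft^3

6.39


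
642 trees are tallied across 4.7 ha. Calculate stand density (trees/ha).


Formula: Stand Density = N_trees / Area_ha
Density = 642 trees / 4.7 ha
Density = 137 trees/ha

137


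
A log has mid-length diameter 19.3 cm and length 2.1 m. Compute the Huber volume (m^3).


Huber: V = Am * L,  Am = pi*(Dm/200)^2
Am = pi*(19.3/200)^2 = 0.029255 m^2
V = 0.029255*2.1 = 0.0614 m^3

0.0614


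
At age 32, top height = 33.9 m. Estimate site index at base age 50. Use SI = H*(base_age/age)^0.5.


Formula: SI = H_dom * (base_age / age)^0.5
Age ratio = 50 / 32 = 1.5625
sqrt(age_ratio) = 1.25
SI = 33.9 * 1.25 = 42.4 m

42.4


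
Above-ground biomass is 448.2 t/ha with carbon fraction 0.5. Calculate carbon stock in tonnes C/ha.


Formula: Carbon Stock = Biomass * Carbon Fraction
C = 448.2 t/ha * 0.5
C = 224.1 t C/ha

224.1


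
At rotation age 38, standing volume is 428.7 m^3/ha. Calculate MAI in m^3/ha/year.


Formula: MAI = Total Volume / Stand Age
MAI = 428.7 m^3/ha / 38 years
MAI = 11.28 m^3/ha/year

11.28


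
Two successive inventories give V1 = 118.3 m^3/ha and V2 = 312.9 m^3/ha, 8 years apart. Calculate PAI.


Formula: PAI = (V_T2 - V_T1) / (T2 - T1)
Volume increment = 312.9 - 118.3 = 194.6 m^3/ha
PAI = 194.6 / 8 = 24.33 m^3/ha/year

24.33


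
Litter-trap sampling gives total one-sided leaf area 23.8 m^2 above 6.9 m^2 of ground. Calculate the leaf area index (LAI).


Formula: LAI = total leaf area / ground area  (dimensionless)
LAI = 23.8 m^2 / 6.9 m^2
LAI = 3.45

3.45


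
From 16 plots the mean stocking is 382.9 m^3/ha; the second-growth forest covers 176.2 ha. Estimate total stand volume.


Formula: Total Volume = Mean Volume per ha * Total Area
Total Volume = 382.9 m^3/ha * 176.2 ha
Total Volume = 67467 m^3

67467


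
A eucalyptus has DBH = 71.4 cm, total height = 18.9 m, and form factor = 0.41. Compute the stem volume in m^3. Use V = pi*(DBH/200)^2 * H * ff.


Formula: V = pi * (DBH/200)^2 * H * ff
Radius = DBH/200 = 71.4/200 = 0.357 m
Radius^2 = 0.357^2 = 0.127449 m^2
V = pi * 0.127449 * 18.9 * 0.41
V = 3.103 m^3

3.103


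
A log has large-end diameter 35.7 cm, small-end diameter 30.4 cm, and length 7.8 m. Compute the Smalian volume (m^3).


Smalian: V = (A1 + A2)/2 * L,  A = pi*(D/200)^2
A1 = pi*(35.7/200)^2 = 0.100098 m^2
A2 = pi*(30.4/200)^2 = 0.072583 m^2
V = (0.100098+0.072583)/2*7.8 = 0.6735 m^3

0.6735


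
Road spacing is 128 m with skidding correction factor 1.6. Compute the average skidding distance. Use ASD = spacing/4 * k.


Formula: ASD = (spacing / 4) * correction
Uncorrected distance = spacing / 4 = 128 / 4 = 32 m
ASD = 32 * 1.6 = 51 m

51


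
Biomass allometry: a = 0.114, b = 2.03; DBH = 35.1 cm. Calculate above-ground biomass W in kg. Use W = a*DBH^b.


Formula: W = a * DBH^b  (allometric power law)
DBH^b = 35.1^2.03 = 1370.798
W = 0.114 * 1370.798 = 156.3 kg

156.3


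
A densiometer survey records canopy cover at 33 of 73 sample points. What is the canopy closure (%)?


Formula: Canopy closure = covered points / total points * 100
Closure = 33 / 73 * 100
Closure = 0.4521 * 100 = 45.2%

45.2


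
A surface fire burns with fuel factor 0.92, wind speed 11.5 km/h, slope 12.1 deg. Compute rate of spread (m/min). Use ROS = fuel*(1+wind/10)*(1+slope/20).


Formula: ROS = fuel * (1 + wind/10) * (1 + slope/20)
Wind factor = 1 + 11.5/10 = 2.15
Slope factor = 1 + 12.1/20 = 1.605
ROS = 0.92 * 2.15 * 1.605 = 3.17 m/min

3.17


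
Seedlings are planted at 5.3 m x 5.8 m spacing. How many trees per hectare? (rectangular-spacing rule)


Formula: TPH = 10000 m^2/ha / (spacing_x * spacing_y)
Area per tree = 5.3 m * 5.8 m = 30.74 m^2
TPH = 10000 / 30.74 = 325 trees/ha

325


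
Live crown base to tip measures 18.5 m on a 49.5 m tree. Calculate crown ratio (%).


Formula: Crown Ratio = (Crown Length / Total Height) * 100
CR = (18.5 m / 49.5 m) * 100
CR = 0.3737 * 100 = 37.4%

37.4


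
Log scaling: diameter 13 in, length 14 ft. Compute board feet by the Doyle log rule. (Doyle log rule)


Doyle: BF = (D - 4)^2 * L / 16
Adjusted diameter = 13 - 4 = 9 in
(D-4)^2 = 9^2 = 81
BF = 81 * 14 / 16 = 71 BF

71


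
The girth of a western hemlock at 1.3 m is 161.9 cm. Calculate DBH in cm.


Formula: DBH = C / pi
DBH = 161.9 / pi
pi = 3.14159...
DBH = 51.5 cm

51.5


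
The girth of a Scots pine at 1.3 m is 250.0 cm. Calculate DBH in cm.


Formula: DBH = C / pi
DBH = 250.0 / pi
pi = 3.14159...
DBH = 79.6 cm

79.6


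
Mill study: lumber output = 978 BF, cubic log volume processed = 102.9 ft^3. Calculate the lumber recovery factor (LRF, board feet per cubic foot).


Formula: LRF = Lumber Output (BF) / Log Input (ft^3)
LRF = 978 BF / 102.9 ft^3
LRF = 9.5 BF/ft^3

9.5


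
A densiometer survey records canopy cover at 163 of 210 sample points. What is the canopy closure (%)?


Formula: Canopy closure = covered points / total points * 100
Closure = 163 / 210 * 100
Closure = 0.7762 * 100 = 77.6%

77.6


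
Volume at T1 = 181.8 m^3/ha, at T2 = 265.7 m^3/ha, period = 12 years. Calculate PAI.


Formula: PAI = (V_T2 - V_T1) / (T2 - T1)
Volume increment = 265.7 - 181.8 = 83.9 m^3/ha
PAI = 83.9 / 12 = 6.99 m^3/ha/year

6.99


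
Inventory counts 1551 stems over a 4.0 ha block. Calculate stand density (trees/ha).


Formula: Stand Density = N_trees / Area_ha
Density = 1551 trees / 4.0 ha
Density = 388 trees/ha

388


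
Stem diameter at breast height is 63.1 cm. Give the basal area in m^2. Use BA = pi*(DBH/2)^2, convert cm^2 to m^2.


Formula: BA = pi * (DBH/2)^2 / 10000  (cm^2 to m^2)
Radius = DBH/2 = 63.1/2 = 31.55 cm
BA = pi * 31.55^2 / 10000
   = 3127.1492 cm^2 / 10000
   = 0.3127 m^2

0.3127


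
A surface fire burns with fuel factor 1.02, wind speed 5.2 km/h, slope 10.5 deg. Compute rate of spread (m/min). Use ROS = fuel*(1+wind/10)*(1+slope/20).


Formula: ROS = fuel * (1 + wind/10) * (1 + slope/20)
Wind factor = 1 + 5.2/10 = 1.52
Slope factor = 1 + 10.5/20 = 1.525
ROS = 1.02 * 1.52 * 1.525 = 2.36 m/min

2.36


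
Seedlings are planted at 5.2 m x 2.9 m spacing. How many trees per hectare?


Formula: TPH = 10000 m^2/ha / (spacing_x * spacing_y)
Area per tree = 5.2 m * 2.9 m = 15.08 m^2
TPH = 10000 / 15.08 = 663 trees/ha

663


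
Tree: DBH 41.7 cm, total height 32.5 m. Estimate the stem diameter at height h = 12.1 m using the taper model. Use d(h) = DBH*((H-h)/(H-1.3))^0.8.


Taper: d(h) = DBH * ((H - h) / (H - 1.3))^0.8
Numerator = H - h = 32.5 - 12.1 = 20.4 m
Denominator = H - 1.3 = 32.5 - 1.3 = 31.2 m
Ratio = 20.4 / 31.2 = 0.65385
d = 41.7 * 0.65385^0.8 = 29.7 cm

29.7


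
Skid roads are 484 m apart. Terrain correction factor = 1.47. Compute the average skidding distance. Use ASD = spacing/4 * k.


Formula: ASD = (spacing / 4) * correction
Uncorrected distance = spacing / 4 = 484 / 4 = 121 m
ASD = 121 * 1.47 = 178 m

178


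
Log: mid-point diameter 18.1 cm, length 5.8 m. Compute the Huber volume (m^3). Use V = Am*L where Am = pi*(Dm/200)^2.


Huber: V = Am * L,  Am = pi*(Dm/200)^2
Am = pi*(18.1/200)^2 = 0.02573 m^2
V = 0.02573*5.8 = 0.1492 m^3

0.1492


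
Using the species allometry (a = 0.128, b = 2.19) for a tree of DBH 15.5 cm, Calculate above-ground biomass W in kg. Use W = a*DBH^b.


Formula: W = a * DBH^b  (allometric power law)
DBH^b = 15.5^2.19 = 404.4142
W = 0.128 * 404.4142 = 51.8 kg

51.8


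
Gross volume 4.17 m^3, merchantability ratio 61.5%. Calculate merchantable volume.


Formula: MV = V_total * (merchantable_pct / 100)
Merchantable fraction = 61.5% / 100 = 0.615
MV = 4.17 m^3 * 0.615 = 2.565 m^3

2.565


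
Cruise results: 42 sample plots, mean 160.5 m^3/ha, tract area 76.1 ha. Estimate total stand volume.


Formula: Total Volume = Mean Volume per ha * Total Area
Total Volume = 160.5 m^3/ha * 76.1 ha
Total Volume = 12214 m^3

12214


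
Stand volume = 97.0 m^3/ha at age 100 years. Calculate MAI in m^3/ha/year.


Formula: MAI = Total Volume / Stand Age
MAI = 97.0 m^3/ha / 100 years
MAI = 0.97 m^3/ha/year

0.97


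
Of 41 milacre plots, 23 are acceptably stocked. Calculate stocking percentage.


Formula: Stocking % = stocked plots / total plots * 100
Stocking = 23 / 41 * 100
Stocking = 0.561 * 100 = 56.1%

56.1


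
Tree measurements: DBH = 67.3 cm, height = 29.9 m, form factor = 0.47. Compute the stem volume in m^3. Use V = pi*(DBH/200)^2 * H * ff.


Formula: V = pi * (DBH/200)^2 * H * ff
Radius = DBH/200 = 67.3/200 = 0.3365 m
Radius^2 = 0.3365^2 = 0.11323225 m^2
V = pi * 0.11323225 * 29.9 * 0.47
V = 4.999 m^3

4.999


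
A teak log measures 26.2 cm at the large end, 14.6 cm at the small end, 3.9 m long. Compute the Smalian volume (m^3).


Smalian: V = (A1 + A2)/2 * L,  A = pi*(D/200)^2
A1 = pi*(26.2/200)^2 = 0.053913 m^2
A2 = pi*(14.6/200)^2 = 0.016742 m^2
V = (0.053913+0.016742)/2*3.9 = 0.1378 m^3

0.1378


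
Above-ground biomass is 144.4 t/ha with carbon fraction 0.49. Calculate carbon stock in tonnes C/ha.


Formula: Carbon Stock = Biomass * Carbon Fraction
C = 144.4 t/ha * 0.49
C = 70.8 t C/ha

70.8


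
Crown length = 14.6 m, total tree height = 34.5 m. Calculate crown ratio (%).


Formula: Crown Ratio = (Crown Length / Total Height) * 100
CR = (14.6 m / 34.5 m) * 100
CR = 0.4232 * 100 = 42.3%

42.3


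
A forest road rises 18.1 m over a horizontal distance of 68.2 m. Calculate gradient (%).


Formula: Gradient = rise / run * 100
Gradient = 18.1 / 68.2 * 100 = 26.5%

26.5


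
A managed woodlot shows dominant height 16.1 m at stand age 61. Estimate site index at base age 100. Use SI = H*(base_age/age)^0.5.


Formula: SI = H_dom * (base_age / age)^0.5
Age ratio = 100 / 61 = 1.63934
sqrt(age_ratio) = 1.28037
SI = 16.1 * 1.28037 = 20.6 m

20.6


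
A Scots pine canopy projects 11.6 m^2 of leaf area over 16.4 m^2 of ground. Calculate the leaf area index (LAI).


Formula: LAI = total leaf area / ground area  (dimensionless)
LAI = 11.6 m^2 / 16.4 m^2
LAI = 0.71

0.71


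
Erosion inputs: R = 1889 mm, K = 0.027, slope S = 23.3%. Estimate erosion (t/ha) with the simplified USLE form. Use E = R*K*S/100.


Formula: E = R * K * S / 100  (simplified USLE)
R * K = 1889 * 0.027 = 51.003
E = 51.003 * 23.3 / 100 = 11.88 t/ha

11.88


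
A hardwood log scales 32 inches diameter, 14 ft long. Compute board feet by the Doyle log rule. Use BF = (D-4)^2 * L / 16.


Doyle: BF = (D - 4)^2 * L / 16
Adjusted diameter = 32 - 4 = 28 in
(D-4)^2 = 28^2 = 784
BF = 784 * 14 / 16 = 686 BF

686


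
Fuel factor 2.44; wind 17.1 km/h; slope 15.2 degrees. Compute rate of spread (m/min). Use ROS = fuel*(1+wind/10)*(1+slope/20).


Formula: ROS = fuel * (1 + wind/10) * (1 + slope/20)
Wind factor = 1 + 17.1/10 = 2.71
Slope factor = 1 + 15.2/20 = 1.76
ROS = 2.44 * 2.71 * 1.76 = 11.64 m/min

11.64


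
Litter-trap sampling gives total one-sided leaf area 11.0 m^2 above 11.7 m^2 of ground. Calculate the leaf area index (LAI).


Formula: LAI = total leaf area / ground area  (dimensionless)
LAI = 11.0 m^2 / 11.7 m^2
LAI = 0.94

0.94


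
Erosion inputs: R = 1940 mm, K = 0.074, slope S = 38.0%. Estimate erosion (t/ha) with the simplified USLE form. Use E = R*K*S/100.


Formula: E = R * K * S / 100  (simplified USLE)
R * K = 1940 * 0.074 = 143.56
E = 143.56 * 38.0 / 100 = 54.55 t/ha

54.55


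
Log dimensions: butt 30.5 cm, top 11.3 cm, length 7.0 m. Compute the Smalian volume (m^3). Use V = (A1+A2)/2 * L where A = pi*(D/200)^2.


Smalian: V = (A1 + A2)/2 * L,  A = pi*(D/200)^2
A1 = pi*(30.5/200)^2 = 0.073062 m^2
A2 = pi*(11.3/200)^2 = 0.010029 m^2
V = (0.073062+0.010029)/2*7.0 = 0.2908 m^3

0.2908


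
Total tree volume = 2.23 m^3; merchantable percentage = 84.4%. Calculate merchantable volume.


Formula: MV = V_total * (merchantable_pct / 100)
Merchantable fraction = 84.4% / 100 = 0.844
MV = 2.23 m^3 * 0.844 = 1.882 m^3

1.882


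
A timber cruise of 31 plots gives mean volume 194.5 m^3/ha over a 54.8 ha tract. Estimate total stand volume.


Formula: Total Volume = Mean Volume per ha * Total Area
Total Volume = 194.5 m^3/ha * 54.8 ha
Total Volume = 10659 m^3

10659


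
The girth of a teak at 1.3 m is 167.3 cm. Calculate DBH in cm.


Formula: DBH = C / pi
DBH = 167.3 / pi
pi = 3.14159...
DBH = 53.3 cm

53.3


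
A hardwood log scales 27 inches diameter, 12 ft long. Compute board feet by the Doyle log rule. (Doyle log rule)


Doyle: BF = (D - 4)^2 * L / 16
Adjusted diameter = 27 - 4 = 23 in
(D-4)^2 = 23^2 = 529
BF = 529 * 12 / 16 = 397 BF

397


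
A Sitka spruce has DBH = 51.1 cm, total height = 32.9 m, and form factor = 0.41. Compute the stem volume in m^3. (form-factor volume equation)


Formula: V = pi * (DBH/200)^2 * H * ff
Radius = DBH/200 = 51.1/200 = 0.2555 m
Radius^2 = 0.2555^2 = 0.06528025 m^2
V = pi * 0.06528025 * 32.9 * 0.41
V = 2.766 m^3

2.766


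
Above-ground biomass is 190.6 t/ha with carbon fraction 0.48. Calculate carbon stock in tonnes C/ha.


Formula: Carbon Stock = Biomass * Carbon Fraction
C = 190.6 t/ha * 0.48
C = 91.5 t C/ha

91.5


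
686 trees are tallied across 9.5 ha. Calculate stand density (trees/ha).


Formula: Stand Density = N_trees / Area_ha
Density = 686 trees / 9.5 ha
Density = 72 trees/ha

72


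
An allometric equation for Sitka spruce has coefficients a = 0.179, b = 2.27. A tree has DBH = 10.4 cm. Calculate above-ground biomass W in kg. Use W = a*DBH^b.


Formula: W = a * DBH^b  (allometric power law)
DBH^b = 10.4^2.27 = 203.5475
W = 0.179 * 203.5475 = 36.4 kg

36.4


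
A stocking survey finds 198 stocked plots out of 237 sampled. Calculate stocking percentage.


Formula: Stocking % = stocked plots / total plots * 100
Stocking = 198 / 237 * 100
Stocking = 0.8354 * 100 = 83.5%

83.5


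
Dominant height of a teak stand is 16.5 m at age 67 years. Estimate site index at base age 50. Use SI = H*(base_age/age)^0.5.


Formula: SI = H_dom * (base_age / age)^0.5
Age ratio = 50 / 67 = 0.74627
sqrt(age_ratio) = 0.86387
SI = 16.5 * 0.86387 = 14.3 m

14.3


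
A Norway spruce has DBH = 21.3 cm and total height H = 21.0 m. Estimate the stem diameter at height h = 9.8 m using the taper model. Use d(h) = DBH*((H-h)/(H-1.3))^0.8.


Taper: d(h) = DBH * ((H - h) / (H - 1.3))^0.8
Numerator = H - h = 21.0 - 9.8 = 11.2 m
Denominator = H - 1.3 = 21.0 - 1.3 = 19.7 m
Ratio = 11.2 / 19.7 = 0.56853
d = 21.3 * 0.56853^0.8 = 13.6 cm

13.6


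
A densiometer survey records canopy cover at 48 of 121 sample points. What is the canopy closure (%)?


Formula: Canopy closure = covered points / total points * 100
Closure = 48 / 121 * 100
Closure = 0.3967 * 100 = 39.7%

39.7


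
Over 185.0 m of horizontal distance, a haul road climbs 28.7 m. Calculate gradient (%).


Formula: Gradient = rise / run * 100
Gradient = 28.7 / 185.0 * 100 = 15.5%

15.5


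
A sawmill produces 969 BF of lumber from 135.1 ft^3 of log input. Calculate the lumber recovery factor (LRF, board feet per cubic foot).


Formula: LRF = Lumber Output (BF) / Log Input (ft^3)
LRF = 969 BF / 135.1 ft^3
LRF = 7.17 BF/ft^3

7.17


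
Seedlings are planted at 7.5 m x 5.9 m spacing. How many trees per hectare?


Formula: TPH = 10000 m^2/ha / (spacing_x * spacing_y)
Area per tree = 7.5 m * 5.9 m = 44.25 m^2
TPH = 10000 / 44.25 = 226 trees/ha

226


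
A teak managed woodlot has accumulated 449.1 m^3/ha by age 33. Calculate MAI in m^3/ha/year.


Formula: MAI = Total Volume / Stand Age
MAI = 449.1 m^3/ha / 33 years
MAI = 13.61 m^3/ha/year

13.61


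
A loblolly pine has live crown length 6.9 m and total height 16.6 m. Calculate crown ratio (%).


Formula: Crown Ratio = (Crown Length / Total Height) * 100
CR = (6.9 m / 16.6 m) * 100
CR = 0.4157 * 100 = 41.6%

41.6


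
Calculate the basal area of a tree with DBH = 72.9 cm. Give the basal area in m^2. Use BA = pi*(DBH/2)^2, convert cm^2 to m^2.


Formula: BA = pi * (DBH/2)^2 / 10000  (cm^2 to m^2)
Radius = DBH/2 = 72.9/2 = 36.45 cm
BA = pi * 36.45^2 / 10000
   = 4173.9279 cm^2 / 10000
   = 0.4174 m^2

0.4174


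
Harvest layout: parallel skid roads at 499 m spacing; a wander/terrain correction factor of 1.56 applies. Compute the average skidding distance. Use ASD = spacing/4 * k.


Formula: ASD = (spacing / 4) * correction
Uncorrected distance = spacing / 4 = 499 / 4 = 124.75 m
ASD = 124.75 * 1.56 = 195 m

195


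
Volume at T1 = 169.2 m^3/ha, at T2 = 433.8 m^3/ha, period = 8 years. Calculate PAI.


Formula: PAI = (V_T2 - V_T1) / (T2 - T1)
Volume increment = 433.8 - 169.2 = 264.6 m^3/ha
PAI = 264.6 / 8 = 33.08 m^3/ha/year

33.08


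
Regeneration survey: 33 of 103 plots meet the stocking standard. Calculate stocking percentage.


Formula: Stocking % = stocked plots / total plots * 100
Stocking = 33 / 103 * 100
Stocking = 0.3204 * 100 = 32.0%

32.0


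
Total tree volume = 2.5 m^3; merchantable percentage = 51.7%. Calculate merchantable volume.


Formula: MV = V_total * (merchantable_pct / 100)
Merchantable fraction = 51.7% / 100 = 0.517
MV = 2.5 m^3 * 0.517 = 1.293 m^3

1.293


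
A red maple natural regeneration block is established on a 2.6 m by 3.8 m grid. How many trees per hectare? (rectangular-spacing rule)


Formula: TPH = 10000 m^2/ha / (spacing_x * spacing_y)
Area per tree = 2.6 m * 3.8 m = 9.88 m^2
TPH = 10000 / 9.88 = 1012 trees/ha

1012


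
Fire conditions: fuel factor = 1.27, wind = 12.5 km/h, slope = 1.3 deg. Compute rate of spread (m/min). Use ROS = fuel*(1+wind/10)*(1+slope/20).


Formula: ROS = fuel * (1 + wind/10) * (1 + slope/20)
Wind factor = 1 + 12.5/10 = 2.25
Slope factor = 1 + 1.3/20 = 1.065
ROS = 1.27 * 2.25 * 1.065 = 3.04 m/min

3.04


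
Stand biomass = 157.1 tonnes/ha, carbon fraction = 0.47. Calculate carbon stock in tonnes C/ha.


Formula: Carbon Stock = Biomass * Carbon Fraction
C = 157.1 t/ha * 0.47
C = 73.8 t C/ha

73.8


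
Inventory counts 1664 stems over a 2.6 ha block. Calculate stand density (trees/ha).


Formula: Stand Density = N_trees / Area_ha
Density = 1664 trees / 2.6 ha
Density = 640 trees/ha

640


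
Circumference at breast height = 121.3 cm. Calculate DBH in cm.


Formula: DBH = C / pi
DBH = 121.3 / pi
pi = 3.14159...
DBH = 38.6 cm

38.6


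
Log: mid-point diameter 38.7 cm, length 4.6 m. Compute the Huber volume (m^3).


Huber: V = Am * L,  Am = pi*(Dm/200)^2
Am = pi*(38.7/200)^2 = 0.117628 m^2
V = 0.117628*4.6 = 0.5411 m^3

0.5411


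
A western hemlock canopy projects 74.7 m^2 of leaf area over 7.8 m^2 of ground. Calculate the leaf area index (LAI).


Formula: LAI = total leaf area / ground area  (dimensionless)
LAI = 74.7 m^2 / 7.8 m^2
LAI = 9.58

9.58


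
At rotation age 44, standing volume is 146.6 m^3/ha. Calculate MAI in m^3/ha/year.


Formula: MAI = Total Volume / Stand Age
MAI = 146.6 m^3/ha / 44 years
MAI = 3.33 m^3/ha/year

3.33


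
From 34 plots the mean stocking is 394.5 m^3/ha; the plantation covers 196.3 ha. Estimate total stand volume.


Formula: Total Volume = Mean Volume per ha * Total Area
Total Volume = 394.5 m^3/ha * 196.3 ha
Total Volume = 77440 m^3

77440


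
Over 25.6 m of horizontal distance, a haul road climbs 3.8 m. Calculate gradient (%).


Formula: Gradient = rise / run * 100
Gradient = 3.8 / 25.6 * 100 = 14.8%

14.8


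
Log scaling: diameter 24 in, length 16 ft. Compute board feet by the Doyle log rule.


Doyle: BF = (D - 4)^2 * L / 16
Adjusted diameter = 24 - 4 = 20 in
(D-4)^2 = 20^2 = 400
BF = 400 * 16 / 16 = 400 BF

400


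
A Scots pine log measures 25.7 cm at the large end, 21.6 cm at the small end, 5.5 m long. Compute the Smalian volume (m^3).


Smalian: V = (A1 + A2)/2 * L,  A = pi*(D/200)^2
A1 = pi*(25.7/200)^2 = 0.051875 m^2
A2 = pi*(21.6/200)^2 = 0.036644 m^2
V = (0.051875+0.036644)/2*5.5 = 0.2434 m^3

0.2434


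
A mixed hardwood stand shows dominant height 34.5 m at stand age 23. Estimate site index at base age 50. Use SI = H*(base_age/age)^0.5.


Formula: SI = H_dom * (base_age / age)^0.5
Age ratio = 50 / 23 = 2.17391
sqrt(age_ratio) = 1.47442
SI = 34.5 * 1.47442 = 50.9 m

50.9


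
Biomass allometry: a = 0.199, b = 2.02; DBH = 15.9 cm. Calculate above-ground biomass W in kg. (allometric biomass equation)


Formula: W = a * DBH^b  (allometric power law)
DBH^b = 15.9^2.02 = 267.1912
W = 0.199 * 267.1912 = 53.2 kg

53.2


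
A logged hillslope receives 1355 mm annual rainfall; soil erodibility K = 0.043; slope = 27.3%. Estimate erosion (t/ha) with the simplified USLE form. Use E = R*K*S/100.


Formula: E = R * K * S / 100  (simplified USLE)
R * K = 1355 * 0.043 = 58.265
E = 58.265 * 27.3 / 100 = 15.91 t/ha

15.91


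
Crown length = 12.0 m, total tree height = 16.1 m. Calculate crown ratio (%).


Formula: Crown Ratio = (Crown Length / Total Height) * 100
CR = (12.0 m / 16.1 m) * 100
CR = 0.7453 * 100 = 74.5%

74.5


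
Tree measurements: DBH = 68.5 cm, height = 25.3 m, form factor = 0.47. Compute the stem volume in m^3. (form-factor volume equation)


Formula: V = pi * (DBH/200)^2 * H * ff
Radius = DBH/200 = 68.5/200 = 0.3425 m
Radius^2 = 0.3425^2 = 0.11730625 m^2
V = pi * 0.11730625 * 25.3 * 0.47
V = 4.382 m^3

4.382


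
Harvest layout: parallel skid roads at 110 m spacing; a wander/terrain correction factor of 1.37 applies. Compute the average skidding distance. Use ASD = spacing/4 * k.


Formula: ASD = (spacing / 4) * correction
Uncorrected distance = spacing / 4 = 110 / 4 = 27.5 m
ASD = 27.5 * 1.37 = 38 m

38


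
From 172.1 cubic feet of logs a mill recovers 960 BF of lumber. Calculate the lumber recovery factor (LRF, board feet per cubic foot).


Formula: LRF = Lumber Output (BF) / Log Input (ft^3)
LRF = 960 BF / 172.1 ft^3
LRF = 5.58 BF/ft^3

5.58


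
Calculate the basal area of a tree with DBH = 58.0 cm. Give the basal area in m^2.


Formula: BA = pi * (DBH/2)^2 / 10000  (cm^2 to m^2)
Radius = DBH/2 = 58.0/2 = 29.0 cm
BA = pi * 29.0^2 / 10000
   = 2642.0794 cm^2 / 10000
   = 0.2642 m^2

0.2642


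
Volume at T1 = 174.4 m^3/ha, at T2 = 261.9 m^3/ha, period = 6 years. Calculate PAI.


Formula: PAI = (V_T2 - V_T1) / (T2 - T1)
Volume increment = 261.9 - 174.4 = 87.5 m^3/ha
PAI = 87.5 / 6 = 14.58 m^3/ha/year

14.58


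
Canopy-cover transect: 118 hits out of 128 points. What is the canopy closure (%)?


Formula: Canopy closure = covered points / total points * 100
Closure = 118 / 128 * 100
Closure = 0.9219 * 100 = 92.2%

92.2


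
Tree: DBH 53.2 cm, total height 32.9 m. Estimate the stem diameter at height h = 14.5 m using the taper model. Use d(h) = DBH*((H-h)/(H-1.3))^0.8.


Taper: d(h) = DBH * ((H - h) / (H - 1.3))^0.8
Numerator = H - h = 32.9 - 14.5 = 18.4 m
Denominator = H - 1.3 = 32.9 - 1.3 = 31.6 m
Ratio = 18.4 / 31.6 = 0.58228
d = 53.2 * 0.58228^0.8 = 34.5 cm

34.5


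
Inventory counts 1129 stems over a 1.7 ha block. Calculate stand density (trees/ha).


Formula: Stand Density = N_trees / Area_ha
Density = 1129 trees / 1.7 ha
Density = 664 trees/ha

664


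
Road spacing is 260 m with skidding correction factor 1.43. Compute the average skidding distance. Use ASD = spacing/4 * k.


Formula: ASD = (spacing / 4) * correction
Uncorrected distance = spacing / 4 = 260 / 4 = 65 m
ASD = 65 * 1.43 = 93 m

93


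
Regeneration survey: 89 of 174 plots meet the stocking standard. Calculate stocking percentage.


Formula: Stocking % = stocked plots / total plots * 100
Stocking = 89 / 174 * 100
Stocking = 0.5115 * 100 = 51.1%

51.1


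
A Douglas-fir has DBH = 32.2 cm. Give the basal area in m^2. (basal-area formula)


Formula: BA = pi * (DBH/2)^2 / 10000  (cm^2 to m^2)
Radius = DBH/2 = 32.2/2 = 16.1 cm
BA = pi * 16.1^2 / 10000
   = 814.3322 cm^2 / 10000
   = 0.0814 m^2

0.0814


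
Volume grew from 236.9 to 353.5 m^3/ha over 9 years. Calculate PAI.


Formula: PAI = (V_T2 - V_T1) / (T2 - T1)
Volume increment = 353.5 - 236.9 = 116.6 m^3/ha
PAI = 116.6 / 9 = 12.96 m^3/ha/year

12.96


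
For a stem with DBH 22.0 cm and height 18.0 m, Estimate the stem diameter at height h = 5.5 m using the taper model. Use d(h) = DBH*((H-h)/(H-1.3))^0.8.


Taper: d(h) = DBH * ((H - h) / (H - 1.3))^0.8
Numerator = H - h = 18.0 - 5.5 = 12.5 m
Denominator = H - 1.3 = 18.0 - 1.3 = 16.7 m
Ratio = 12.5 / 16.7 = 0.7485
d = 22.0 * 0.7485^0.8 = 17.4 cm

17.4


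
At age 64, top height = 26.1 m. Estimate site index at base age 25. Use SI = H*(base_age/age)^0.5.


Formula: SI = H_dom * (base_age / age)^0.5
Age ratio = 25 / 64 = 0.39062
sqrt(age_ratio) = 0.625
SI = 26.1 * 0.625 = 16.3 m

16.3


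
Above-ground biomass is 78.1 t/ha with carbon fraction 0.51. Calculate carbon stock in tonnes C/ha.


Formula: Carbon Stock = Biomass * Carbon Fraction
C = 78.1 t/ha * 0.51
C = 39.8 t C/ha

39.8


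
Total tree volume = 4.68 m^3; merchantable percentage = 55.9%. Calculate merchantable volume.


Formula: MV = V_total * (merchantable_pct / 100)
Merchantable fraction = 55.9% / 100 = 0.559
MV = 4.68 m^3 * 0.559 = 2.616 m^3

2.616


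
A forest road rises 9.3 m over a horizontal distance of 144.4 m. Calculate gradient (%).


Formula: Gradient = rise / run * 100
Gradient = 9.3 / 144.4 * 100 = 6.4%

6.4


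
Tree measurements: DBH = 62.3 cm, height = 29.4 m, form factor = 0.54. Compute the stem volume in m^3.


Formula: V = pi * (DBH/200)^2 * H * ff
Radius = DBH/200 = 62.3/200 = 0.3115 m
Radius^2 = 0.3115^2 = 0.09703225 m^2
V = pi * 0.09703225 * 29.4 * 0.54
V = 4.84 m^3

4.84


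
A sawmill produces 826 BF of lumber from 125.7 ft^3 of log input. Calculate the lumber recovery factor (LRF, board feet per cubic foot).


Formula: LRF = Lumber Output (BF) / Log Input (ft^3)
LRF = 826 BF / 125.7 ft^3
LRF = 6.57 BF/ft^3

6.57


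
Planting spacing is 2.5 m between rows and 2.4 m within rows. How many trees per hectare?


Formula: TPH = 10000 m^2/ha / (spacing_x * spacing_y)
Area per tree = 2.5 m * 2.4 m = 6.0 m^2
TPH = 10000 / 6.0 = 1667 trees/ha

1667


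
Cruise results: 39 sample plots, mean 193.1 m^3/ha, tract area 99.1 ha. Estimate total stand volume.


Formula: Total Volume = Mean Volume per ha * Total Area
Total Volume = 193.1 m^3/ha * 99.1 ha
Total Volume = 19136 m^3

19136


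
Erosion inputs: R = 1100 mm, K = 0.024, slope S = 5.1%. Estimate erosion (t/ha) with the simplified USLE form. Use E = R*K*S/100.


Formula: E = R * K * S / 100  (simplified USLE)
R * K = 1100 * 0.024 = 26.4
E = 26.4 * 5.1 / 100 = 1.35 t/ha

1.35


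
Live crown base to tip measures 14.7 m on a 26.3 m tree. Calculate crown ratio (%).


Formula: Crown Ratio = (Crown Length / Total Height) * 100
CR = (14.7 m / 26.3 m) * 100
CR = 0.5589 * 100 = 55.9%

55.9


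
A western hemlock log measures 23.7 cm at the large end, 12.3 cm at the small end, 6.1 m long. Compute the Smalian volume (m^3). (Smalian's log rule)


Smalian: V = (A1 + A2)/2 * L,  A = pi*(D/200)^2
A1 = pi*(23.7/200)^2 = 0.044115 m^2
A2 = pi*(12.3/200)^2 = 0.011882 m^2
V = (0.044115+0.011882)/2*6.1 = 0.1708 m^3

0.1708


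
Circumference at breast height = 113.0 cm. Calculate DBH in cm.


Formula: DBH = C / pi
DBH = 113.0 / pi
pi = 3.14159...
DBH = 36.0 cm

36.0


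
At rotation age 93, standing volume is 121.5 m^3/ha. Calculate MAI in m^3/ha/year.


Formula: MAI = Total Volume / Stand Age
MAI = 121.5 m^3/ha / 93 years
MAI = 1.31 m^3/ha/year

1.31


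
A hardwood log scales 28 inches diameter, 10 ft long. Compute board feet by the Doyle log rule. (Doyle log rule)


Doyle: BF = (D - 4)^2 * L / 16
Adjusted diameter = 28 - 4 = 24 in
(D-4)^2 = 24^2 = 576
BF = 576 * 10 / 16 = 360 BF

360


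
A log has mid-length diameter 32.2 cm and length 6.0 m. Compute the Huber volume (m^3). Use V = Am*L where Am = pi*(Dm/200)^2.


Huber: V = Am * L,  Am = pi*(Dm/200)^2
Am = pi*(32.2/200)^2 = 0.081433 m^2
V = 0.081433*6.0 = 0.4886 m^3

0.4886


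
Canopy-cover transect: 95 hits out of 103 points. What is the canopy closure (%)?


Formula: Canopy closure = covered points / total points * 100
Closure = 95 / 103 * 100
Closure = 0.9223 * 100 = 92.2%

92.2


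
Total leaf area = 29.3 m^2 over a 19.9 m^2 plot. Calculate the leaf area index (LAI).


Formula: LAI = total leaf area / ground area  (dimensionless)
LAI = 29.3 m^2 / 19.9 m^2
LAI = 1.47

1.47


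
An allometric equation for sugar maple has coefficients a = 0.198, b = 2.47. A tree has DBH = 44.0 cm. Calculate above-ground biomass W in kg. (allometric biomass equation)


Formula: W = a * DBH^b  (allometric power law)
DBH^b = 44.0^2.47 = 11463.7871
W = 0.198 * 11463.7871 = 2269.8 kg

2269.8


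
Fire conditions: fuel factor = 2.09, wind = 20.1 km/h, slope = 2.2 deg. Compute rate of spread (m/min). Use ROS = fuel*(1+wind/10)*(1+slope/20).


Formula: ROS = fuel * (1 + wind/10) * (1 + slope/20)
Wind factor = 1 + 20.1/10 = 3.01
Slope factor = 1 + 2.2/20 = 1.11
ROS = 2.09 * 3.01 * 1.11 = 6.98 m/min

6.98


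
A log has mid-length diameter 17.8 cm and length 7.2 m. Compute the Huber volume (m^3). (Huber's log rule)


Huber: V = Am * L,  Am = pi*(Dm/200)^2
Am = pi*(17.8/200)^2 = 0.024885 m^2
V = 0.024885*7.2 = 0.1792 m^3

0.1792


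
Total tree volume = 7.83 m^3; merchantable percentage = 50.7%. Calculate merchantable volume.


Formula: MV = V_total * (merchantable_pct / 100)
Merchantable fraction = 50.7% / 100 = 0.507
MV = 7.83 m^3 * 0.507 = 3.97 m^3

3.97


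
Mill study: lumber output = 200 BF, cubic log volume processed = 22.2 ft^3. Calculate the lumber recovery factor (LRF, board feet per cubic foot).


Formula: LRF = Lumber Output (BF) / Log Input (ft^3)
LRF = 200 BF / 22.2 ft^3
LRF = 9.01 BF/ft^3

9.01


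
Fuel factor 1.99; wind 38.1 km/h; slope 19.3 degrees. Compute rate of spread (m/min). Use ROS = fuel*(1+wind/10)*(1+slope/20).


Formula: ROS = fuel * (1 + wind/10) * (1 + slope/20)
Wind factor = 1 + 38.1/10 = 4.81
Slope factor = 1 + 19.3/20 = 1.965
ROS = 1.99 * 4.81 * 1.965 = 18.81 m/min

18.81


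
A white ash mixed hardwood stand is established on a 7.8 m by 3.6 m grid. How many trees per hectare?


Formula: TPH = 10000 m^2/ha / (spacing_x * spacing_y)
Area per tree = 7.8 m * 3.6 m = 28.08 m^2
TPH = 10000 / 28.08 = 356 trees/ha

356


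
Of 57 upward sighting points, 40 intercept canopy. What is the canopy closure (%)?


Formula: Canopy closure = covered points / total points * 100
Closure = 40 / 57 * 100
Closure = 0.7018 * 100 = 70.2%

70.2


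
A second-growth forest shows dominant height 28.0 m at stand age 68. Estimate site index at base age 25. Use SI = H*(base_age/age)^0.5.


Formula: SI = H_dom * (base_age / age)^0.5
Age ratio = 25 / 68 = 0.36765
sqrt(age_ratio) = 0.60634
SI = 28.0 * 0.60634 = 17.0 m

17.0


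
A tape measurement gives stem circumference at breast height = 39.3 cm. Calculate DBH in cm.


Formula: DBH = C / pi
DBH = 39.3 / pi
pi = 3.14159...
DBH = 12.5 cm

12.5


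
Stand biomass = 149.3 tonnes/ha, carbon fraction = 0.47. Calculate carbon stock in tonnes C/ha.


Formula: Carbon Stock = Biomass * Carbon Fraction
C = 149.3 t/ha * 0.47
C = 70.2 t C/ha

70.2


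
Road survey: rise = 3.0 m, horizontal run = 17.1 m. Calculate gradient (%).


Formula: Gradient = rise / run * 100
Gradient = 3.0 / 17.1 * 100 = 17.5%

17.5


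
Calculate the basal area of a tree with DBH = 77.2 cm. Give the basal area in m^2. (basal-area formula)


Formula: BA = pi * (DBH/2)^2 / 10000  (cm^2 to m^2)
Radius = DBH/2 = 77.2/2 = 38.6 cm
BA = pi * 38.6^2 / 10000
   = 4680.8474 cm^2 / 10000
   = 0.4681 m^2

0.4681


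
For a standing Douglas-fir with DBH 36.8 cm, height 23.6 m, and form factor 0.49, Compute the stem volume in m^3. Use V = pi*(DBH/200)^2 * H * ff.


Formula: V = pi * (DBH/200)^2 * H * ff
Radius = DBH/200 = 36.8/200 = 0.184 m
Radius^2 = 0.184^2 = 0.033856 m^2
V = pi * 0.033856 * 23.6 * 0.49
V = 1.23 m^3

1.23


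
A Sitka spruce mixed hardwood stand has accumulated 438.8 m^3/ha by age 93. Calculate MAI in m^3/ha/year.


Formula: MAI = Total Volume / Stand Age
MAI = 438.8 m^3/ha / 93 years
MAI = 4.72 m^3/ha/year

4.72


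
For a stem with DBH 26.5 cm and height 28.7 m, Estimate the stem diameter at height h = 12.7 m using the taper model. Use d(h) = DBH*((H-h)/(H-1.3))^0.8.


Taper: d(h) = DBH * ((H - h) / (H - 1.3))^0.8
Numerator = H - h = 28.7 - 12.7 = 16.0 m
Denominator = H - 1.3 = 28.7 - 1.3 = 27.4 m
Ratio = 16.0 / 27.4 = 0.58394
d = 26.5 * 0.58394^0.8 = 17.2 cm

17.2


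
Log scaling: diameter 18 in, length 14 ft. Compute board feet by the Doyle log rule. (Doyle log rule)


Doyle: BF = (D - 4)^2 * L / 16
Adjusted diameter = 18 - 4 = 14 in
(D-4)^2 = 14^2 = 196
BF = 196 * 14 / 16 = 172 BF

172


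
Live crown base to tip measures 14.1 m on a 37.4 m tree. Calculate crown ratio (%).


Formula: Crown Ratio = (Crown Length / Total Height) * 100
CR = (14.1 m / 37.4 m) * 100
CR = 0.377 * 100 = 37.7%

37.7


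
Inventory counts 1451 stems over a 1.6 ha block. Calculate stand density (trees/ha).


Formula: Stand Density = N_trees / Area_ha
Density = 1451 trees / 1.6 ha
Density = 907 trees/ha

907


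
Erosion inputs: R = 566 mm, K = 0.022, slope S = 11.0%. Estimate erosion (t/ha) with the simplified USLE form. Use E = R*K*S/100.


Formula: E = R * K * S / 100  (simplified USLE)
R * K = 566 * 0.022 = 12.452
E = 12.452 * 11.0 / 100 = 1.37 t/ha

1.37


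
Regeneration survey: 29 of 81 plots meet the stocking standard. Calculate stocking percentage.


Formula: Stocking % = stocked plots / total plots * 100
Stocking = 29 / 81 * 100
Stocking = 0.358 * 100 = 35.8%

35.8


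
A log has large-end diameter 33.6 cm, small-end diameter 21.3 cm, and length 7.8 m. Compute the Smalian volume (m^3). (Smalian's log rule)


Smalian: V = (A1 + A2)/2 * L,  A = pi*(D/200)^2
A1 = pi*(33.6/200)^2 = 0.088668 m^2
A2 = pi*(21.3/200)^2 = 0.035633 m^2
V = (0.088668+0.035633)/2*7.8 = 0.4848 m^3

0.4848


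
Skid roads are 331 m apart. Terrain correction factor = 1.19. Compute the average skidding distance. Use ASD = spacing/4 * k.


Formula: ASD = (spacing / 4) * correction
Uncorrected distance = spacing / 4 = 331 / 4 = 82.75 m
ASD = 82.75 * 1.19 = 98 m

98


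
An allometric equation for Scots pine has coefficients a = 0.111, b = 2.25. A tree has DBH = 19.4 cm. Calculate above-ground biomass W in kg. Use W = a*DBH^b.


Formula: W = a * DBH^b  (allometric power law)
DBH^b = 19.4^2.25 = 789.8669
W = 0.111 * 789.8669 = 87.7 kg

87.7
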